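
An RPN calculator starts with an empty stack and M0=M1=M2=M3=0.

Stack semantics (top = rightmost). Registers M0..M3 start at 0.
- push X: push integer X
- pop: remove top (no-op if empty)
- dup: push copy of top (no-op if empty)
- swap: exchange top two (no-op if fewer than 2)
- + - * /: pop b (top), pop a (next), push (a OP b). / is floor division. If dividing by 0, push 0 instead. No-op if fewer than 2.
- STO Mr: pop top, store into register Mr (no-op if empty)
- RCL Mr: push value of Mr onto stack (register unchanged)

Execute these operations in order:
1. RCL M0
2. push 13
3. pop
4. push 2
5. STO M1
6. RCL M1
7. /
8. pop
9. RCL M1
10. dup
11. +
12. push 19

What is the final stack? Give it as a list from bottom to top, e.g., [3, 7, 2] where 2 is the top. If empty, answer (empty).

After op 1 (RCL M0): stack=[0] mem=[0,0,0,0]
After op 2 (push 13): stack=[0,13] mem=[0,0,0,0]
After op 3 (pop): stack=[0] mem=[0,0,0,0]
After op 4 (push 2): stack=[0,2] mem=[0,0,0,0]
After op 5 (STO M1): stack=[0] mem=[0,2,0,0]
After op 6 (RCL M1): stack=[0,2] mem=[0,2,0,0]
After op 7 (/): stack=[0] mem=[0,2,0,0]
After op 8 (pop): stack=[empty] mem=[0,2,0,0]
After op 9 (RCL M1): stack=[2] mem=[0,2,0,0]
After op 10 (dup): stack=[2,2] mem=[0,2,0,0]
After op 11 (+): stack=[4] mem=[0,2,0,0]
After op 12 (push 19): stack=[4,19] mem=[0,2,0,0]

Answer: [4, 19]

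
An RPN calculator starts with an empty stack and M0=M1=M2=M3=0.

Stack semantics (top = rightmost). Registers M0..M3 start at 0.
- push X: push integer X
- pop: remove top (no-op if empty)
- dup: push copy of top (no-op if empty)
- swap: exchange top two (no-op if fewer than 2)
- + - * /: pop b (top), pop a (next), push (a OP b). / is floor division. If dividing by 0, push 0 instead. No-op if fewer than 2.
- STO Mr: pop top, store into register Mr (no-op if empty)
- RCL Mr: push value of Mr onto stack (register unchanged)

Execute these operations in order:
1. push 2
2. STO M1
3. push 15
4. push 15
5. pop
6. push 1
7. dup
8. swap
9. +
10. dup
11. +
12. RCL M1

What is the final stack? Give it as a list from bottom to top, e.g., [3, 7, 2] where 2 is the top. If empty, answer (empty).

After op 1 (push 2): stack=[2] mem=[0,0,0,0]
After op 2 (STO M1): stack=[empty] mem=[0,2,0,0]
After op 3 (push 15): stack=[15] mem=[0,2,0,0]
After op 4 (push 15): stack=[15,15] mem=[0,2,0,0]
After op 5 (pop): stack=[15] mem=[0,2,0,0]
After op 6 (push 1): stack=[15,1] mem=[0,2,0,0]
After op 7 (dup): stack=[15,1,1] mem=[0,2,0,0]
After op 8 (swap): stack=[15,1,1] mem=[0,2,0,0]
After op 9 (+): stack=[15,2] mem=[0,2,0,0]
After op 10 (dup): stack=[15,2,2] mem=[0,2,0,0]
After op 11 (+): stack=[15,4] mem=[0,2,0,0]
After op 12 (RCL M1): stack=[15,4,2] mem=[0,2,0,0]

Answer: [15, 4, 2]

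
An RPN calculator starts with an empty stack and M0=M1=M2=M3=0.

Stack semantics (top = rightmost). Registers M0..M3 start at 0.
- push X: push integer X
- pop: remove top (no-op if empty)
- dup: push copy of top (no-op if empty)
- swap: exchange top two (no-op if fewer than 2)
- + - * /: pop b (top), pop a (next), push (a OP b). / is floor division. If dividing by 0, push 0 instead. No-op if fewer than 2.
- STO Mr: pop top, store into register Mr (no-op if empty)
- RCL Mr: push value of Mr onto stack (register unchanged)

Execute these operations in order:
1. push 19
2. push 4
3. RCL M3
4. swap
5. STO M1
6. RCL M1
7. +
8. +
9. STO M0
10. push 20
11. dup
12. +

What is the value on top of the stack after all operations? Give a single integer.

After op 1 (push 19): stack=[19] mem=[0,0,0,0]
After op 2 (push 4): stack=[19,4] mem=[0,0,0,0]
After op 3 (RCL M3): stack=[19,4,0] mem=[0,0,0,0]
After op 4 (swap): stack=[19,0,4] mem=[0,0,0,0]
After op 5 (STO M1): stack=[19,0] mem=[0,4,0,0]
After op 6 (RCL M1): stack=[19,0,4] mem=[0,4,0,0]
After op 7 (+): stack=[19,4] mem=[0,4,0,0]
After op 8 (+): stack=[23] mem=[0,4,0,0]
After op 9 (STO M0): stack=[empty] mem=[23,4,0,0]
After op 10 (push 20): stack=[20] mem=[23,4,0,0]
After op 11 (dup): stack=[20,20] mem=[23,4,0,0]
After op 12 (+): stack=[40] mem=[23,4,0,0]

Answer: 40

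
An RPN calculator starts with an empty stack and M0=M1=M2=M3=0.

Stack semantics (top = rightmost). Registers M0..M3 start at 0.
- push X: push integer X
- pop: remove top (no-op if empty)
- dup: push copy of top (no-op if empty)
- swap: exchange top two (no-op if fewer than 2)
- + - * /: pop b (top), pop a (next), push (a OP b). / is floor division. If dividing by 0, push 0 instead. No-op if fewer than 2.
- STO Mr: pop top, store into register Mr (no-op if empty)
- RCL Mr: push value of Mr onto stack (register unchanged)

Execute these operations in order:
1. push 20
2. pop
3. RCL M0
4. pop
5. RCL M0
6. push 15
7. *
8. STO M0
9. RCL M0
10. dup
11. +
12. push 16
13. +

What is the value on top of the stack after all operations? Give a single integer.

After op 1 (push 20): stack=[20] mem=[0,0,0,0]
After op 2 (pop): stack=[empty] mem=[0,0,0,0]
After op 3 (RCL M0): stack=[0] mem=[0,0,0,0]
After op 4 (pop): stack=[empty] mem=[0,0,0,0]
After op 5 (RCL M0): stack=[0] mem=[0,0,0,0]
After op 6 (push 15): stack=[0,15] mem=[0,0,0,0]
After op 7 (*): stack=[0] mem=[0,0,0,0]
After op 8 (STO M0): stack=[empty] mem=[0,0,0,0]
After op 9 (RCL M0): stack=[0] mem=[0,0,0,0]
After op 10 (dup): stack=[0,0] mem=[0,0,0,0]
After op 11 (+): stack=[0] mem=[0,0,0,0]
After op 12 (push 16): stack=[0,16] mem=[0,0,0,0]
After op 13 (+): stack=[16] mem=[0,0,0,0]

Answer: 16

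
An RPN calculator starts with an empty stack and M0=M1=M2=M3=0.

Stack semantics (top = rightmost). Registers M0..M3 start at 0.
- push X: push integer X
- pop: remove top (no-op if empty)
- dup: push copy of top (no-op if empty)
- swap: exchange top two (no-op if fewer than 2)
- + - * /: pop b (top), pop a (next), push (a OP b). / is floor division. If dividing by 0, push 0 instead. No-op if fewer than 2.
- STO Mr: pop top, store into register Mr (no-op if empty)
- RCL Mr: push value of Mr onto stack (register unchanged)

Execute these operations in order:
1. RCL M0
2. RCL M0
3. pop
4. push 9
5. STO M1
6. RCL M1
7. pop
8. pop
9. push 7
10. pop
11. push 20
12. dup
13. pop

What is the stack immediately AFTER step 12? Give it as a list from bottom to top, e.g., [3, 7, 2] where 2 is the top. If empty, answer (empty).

After op 1 (RCL M0): stack=[0] mem=[0,0,0,0]
After op 2 (RCL M0): stack=[0,0] mem=[0,0,0,0]
After op 3 (pop): stack=[0] mem=[0,0,0,0]
After op 4 (push 9): stack=[0,9] mem=[0,0,0,0]
After op 5 (STO M1): stack=[0] mem=[0,9,0,0]
After op 6 (RCL M1): stack=[0,9] mem=[0,9,0,0]
After op 7 (pop): stack=[0] mem=[0,9,0,0]
After op 8 (pop): stack=[empty] mem=[0,9,0,0]
After op 9 (push 7): stack=[7] mem=[0,9,0,0]
After op 10 (pop): stack=[empty] mem=[0,9,0,0]
After op 11 (push 20): stack=[20] mem=[0,9,0,0]
After op 12 (dup): stack=[20,20] mem=[0,9,0,0]

[20, 20]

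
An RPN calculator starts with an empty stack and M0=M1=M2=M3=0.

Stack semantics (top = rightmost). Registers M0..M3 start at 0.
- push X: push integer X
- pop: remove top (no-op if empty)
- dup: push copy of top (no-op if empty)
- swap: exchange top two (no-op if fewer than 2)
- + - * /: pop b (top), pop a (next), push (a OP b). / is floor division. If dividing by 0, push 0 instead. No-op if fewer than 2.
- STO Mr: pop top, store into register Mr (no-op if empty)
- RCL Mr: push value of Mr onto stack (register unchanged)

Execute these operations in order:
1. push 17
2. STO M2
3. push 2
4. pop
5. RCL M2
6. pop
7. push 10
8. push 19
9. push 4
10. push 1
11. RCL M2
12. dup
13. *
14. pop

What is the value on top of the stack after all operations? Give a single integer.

After op 1 (push 17): stack=[17] mem=[0,0,0,0]
After op 2 (STO M2): stack=[empty] mem=[0,0,17,0]
After op 3 (push 2): stack=[2] mem=[0,0,17,0]
After op 4 (pop): stack=[empty] mem=[0,0,17,0]
After op 5 (RCL M2): stack=[17] mem=[0,0,17,0]
After op 6 (pop): stack=[empty] mem=[0,0,17,0]
After op 7 (push 10): stack=[10] mem=[0,0,17,0]
After op 8 (push 19): stack=[10,19] mem=[0,0,17,0]
After op 9 (push 4): stack=[10,19,4] mem=[0,0,17,0]
After op 10 (push 1): stack=[10,19,4,1] mem=[0,0,17,0]
After op 11 (RCL M2): stack=[10,19,4,1,17] mem=[0,0,17,0]
After op 12 (dup): stack=[10,19,4,1,17,17] mem=[0,0,17,0]
After op 13 (*): stack=[10,19,4,1,289] mem=[0,0,17,0]
After op 14 (pop): stack=[10,19,4,1] mem=[0,0,17,0]

Answer: 1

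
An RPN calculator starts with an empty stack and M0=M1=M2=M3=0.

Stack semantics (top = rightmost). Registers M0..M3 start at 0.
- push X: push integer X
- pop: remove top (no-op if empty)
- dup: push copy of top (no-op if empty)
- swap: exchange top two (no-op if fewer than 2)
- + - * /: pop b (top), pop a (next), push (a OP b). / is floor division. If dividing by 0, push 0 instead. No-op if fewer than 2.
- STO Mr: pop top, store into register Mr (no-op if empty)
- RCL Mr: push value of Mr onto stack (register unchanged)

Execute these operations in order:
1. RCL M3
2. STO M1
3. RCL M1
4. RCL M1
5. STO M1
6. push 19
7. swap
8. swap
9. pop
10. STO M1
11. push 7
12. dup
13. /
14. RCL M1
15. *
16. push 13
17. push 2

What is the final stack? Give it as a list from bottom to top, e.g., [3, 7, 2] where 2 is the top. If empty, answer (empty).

After op 1 (RCL M3): stack=[0] mem=[0,0,0,0]
After op 2 (STO M1): stack=[empty] mem=[0,0,0,0]
After op 3 (RCL M1): stack=[0] mem=[0,0,0,0]
After op 4 (RCL M1): stack=[0,0] mem=[0,0,0,0]
After op 5 (STO M1): stack=[0] mem=[0,0,0,0]
After op 6 (push 19): stack=[0,19] mem=[0,0,0,0]
After op 7 (swap): stack=[19,0] mem=[0,0,0,0]
After op 8 (swap): stack=[0,19] mem=[0,0,0,0]
After op 9 (pop): stack=[0] mem=[0,0,0,0]
After op 10 (STO M1): stack=[empty] mem=[0,0,0,0]
After op 11 (push 7): stack=[7] mem=[0,0,0,0]
After op 12 (dup): stack=[7,7] mem=[0,0,0,0]
After op 13 (/): stack=[1] mem=[0,0,0,0]
After op 14 (RCL M1): stack=[1,0] mem=[0,0,0,0]
After op 15 (*): stack=[0] mem=[0,0,0,0]
After op 16 (push 13): stack=[0,13] mem=[0,0,0,0]
After op 17 (push 2): stack=[0,13,2] mem=[0,0,0,0]

Answer: [0, 13, 2]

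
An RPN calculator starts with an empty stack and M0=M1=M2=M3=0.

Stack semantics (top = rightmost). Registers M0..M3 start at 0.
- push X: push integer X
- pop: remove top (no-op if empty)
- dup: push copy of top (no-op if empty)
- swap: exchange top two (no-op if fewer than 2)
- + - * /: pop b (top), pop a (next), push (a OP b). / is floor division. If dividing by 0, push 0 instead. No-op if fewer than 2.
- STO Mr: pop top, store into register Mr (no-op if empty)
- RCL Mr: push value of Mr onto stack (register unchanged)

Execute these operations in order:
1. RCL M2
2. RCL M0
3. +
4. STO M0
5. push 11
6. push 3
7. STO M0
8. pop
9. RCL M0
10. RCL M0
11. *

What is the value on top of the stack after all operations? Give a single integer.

Answer: 9

Derivation:
After op 1 (RCL M2): stack=[0] mem=[0,0,0,0]
After op 2 (RCL M0): stack=[0,0] mem=[0,0,0,0]
After op 3 (+): stack=[0] mem=[0,0,0,0]
After op 4 (STO M0): stack=[empty] mem=[0,0,0,0]
After op 5 (push 11): stack=[11] mem=[0,0,0,0]
After op 6 (push 3): stack=[11,3] mem=[0,0,0,0]
After op 7 (STO M0): stack=[11] mem=[3,0,0,0]
After op 8 (pop): stack=[empty] mem=[3,0,0,0]
After op 9 (RCL M0): stack=[3] mem=[3,0,0,0]
After op 10 (RCL M0): stack=[3,3] mem=[3,0,0,0]
After op 11 (*): stack=[9] mem=[3,0,0,0]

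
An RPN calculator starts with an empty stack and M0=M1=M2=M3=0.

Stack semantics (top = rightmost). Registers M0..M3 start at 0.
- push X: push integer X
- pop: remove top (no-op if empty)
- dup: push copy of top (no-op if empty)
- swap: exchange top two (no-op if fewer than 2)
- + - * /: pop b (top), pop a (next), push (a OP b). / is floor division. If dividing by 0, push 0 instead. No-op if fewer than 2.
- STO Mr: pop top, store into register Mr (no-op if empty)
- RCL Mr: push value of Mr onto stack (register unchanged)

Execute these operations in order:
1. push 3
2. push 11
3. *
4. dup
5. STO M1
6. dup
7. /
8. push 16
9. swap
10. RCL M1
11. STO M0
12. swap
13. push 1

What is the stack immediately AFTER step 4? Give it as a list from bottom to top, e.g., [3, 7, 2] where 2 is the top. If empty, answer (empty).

After op 1 (push 3): stack=[3] mem=[0,0,0,0]
After op 2 (push 11): stack=[3,11] mem=[0,0,0,0]
After op 3 (*): stack=[33] mem=[0,0,0,0]
After op 4 (dup): stack=[33,33] mem=[0,0,0,0]

[33, 33]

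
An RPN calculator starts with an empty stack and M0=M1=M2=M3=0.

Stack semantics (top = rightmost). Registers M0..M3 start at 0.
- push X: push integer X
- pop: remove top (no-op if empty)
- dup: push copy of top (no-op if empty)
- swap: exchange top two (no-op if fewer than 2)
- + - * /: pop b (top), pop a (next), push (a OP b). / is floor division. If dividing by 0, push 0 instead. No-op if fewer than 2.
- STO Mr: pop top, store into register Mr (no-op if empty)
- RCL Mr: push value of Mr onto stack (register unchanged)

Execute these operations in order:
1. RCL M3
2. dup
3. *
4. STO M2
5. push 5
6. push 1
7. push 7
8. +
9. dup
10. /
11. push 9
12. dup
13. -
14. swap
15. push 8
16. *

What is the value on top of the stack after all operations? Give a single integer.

After op 1 (RCL M3): stack=[0] mem=[0,0,0,0]
After op 2 (dup): stack=[0,0] mem=[0,0,0,0]
After op 3 (*): stack=[0] mem=[0,0,0,0]
After op 4 (STO M2): stack=[empty] mem=[0,0,0,0]
After op 5 (push 5): stack=[5] mem=[0,0,0,0]
After op 6 (push 1): stack=[5,1] mem=[0,0,0,0]
After op 7 (push 7): stack=[5,1,7] mem=[0,0,0,0]
After op 8 (+): stack=[5,8] mem=[0,0,0,0]
After op 9 (dup): stack=[5,8,8] mem=[0,0,0,0]
After op 10 (/): stack=[5,1] mem=[0,0,0,0]
After op 11 (push 9): stack=[5,1,9] mem=[0,0,0,0]
After op 12 (dup): stack=[5,1,9,9] mem=[0,0,0,0]
After op 13 (-): stack=[5,1,0] mem=[0,0,0,0]
After op 14 (swap): stack=[5,0,1] mem=[0,0,0,0]
After op 15 (push 8): stack=[5,0,1,8] mem=[0,0,0,0]
After op 16 (*): stack=[5,0,8] mem=[0,0,0,0]

Answer: 8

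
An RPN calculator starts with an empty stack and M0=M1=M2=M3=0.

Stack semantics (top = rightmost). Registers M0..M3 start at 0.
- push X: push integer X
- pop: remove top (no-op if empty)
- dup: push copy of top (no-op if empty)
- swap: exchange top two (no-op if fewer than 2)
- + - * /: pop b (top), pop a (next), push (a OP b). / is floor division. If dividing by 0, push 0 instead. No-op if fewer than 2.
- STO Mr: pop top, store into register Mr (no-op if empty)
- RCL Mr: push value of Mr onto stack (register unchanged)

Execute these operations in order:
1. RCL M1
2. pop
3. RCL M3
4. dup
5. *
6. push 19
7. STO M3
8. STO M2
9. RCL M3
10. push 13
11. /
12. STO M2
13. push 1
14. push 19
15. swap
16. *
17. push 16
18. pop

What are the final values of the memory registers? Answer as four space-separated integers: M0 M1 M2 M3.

After op 1 (RCL M1): stack=[0] mem=[0,0,0,0]
After op 2 (pop): stack=[empty] mem=[0,0,0,0]
After op 3 (RCL M3): stack=[0] mem=[0,0,0,0]
After op 4 (dup): stack=[0,0] mem=[0,0,0,0]
After op 5 (*): stack=[0] mem=[0,0,0,0]
After op 6 (push 19): stack=[0,19] mem=[0,0,0,0]
After op 7 (STO M3): stack=[0] mem=[0,0,0,19]
After op 8 (STO M2): stack=[empty] mem=[0,0,0,19]
After op 9 (RCL M3): stack=[19] mem=[0,0,0,19]
After op 10 (push 13): stack=[19,13] mem=[0,0,0,19]
After op 11 (/): stack=[1] mem=[0,0,0,19]
After op 12 (STO M2): stack=[empty] mem=[0,0,1,19]
After op 13 (push 1): stack=[1] mem=[0,0,1,19]
After op 14 (push 19): stack=[1,19] mem=[0,0,1,19]
After op 15 (swap): stack=[19,1] mem=[0,0,1,19]
After op 16 (*): stack=[19] mem=[0,0,1,19]
After op 17 (push 16): stack=[19,16] mem=[0,0,1,19]
After op 18 (pop): stack=[19] mem=[0,0,1,19]

Answer: 0 0 1 19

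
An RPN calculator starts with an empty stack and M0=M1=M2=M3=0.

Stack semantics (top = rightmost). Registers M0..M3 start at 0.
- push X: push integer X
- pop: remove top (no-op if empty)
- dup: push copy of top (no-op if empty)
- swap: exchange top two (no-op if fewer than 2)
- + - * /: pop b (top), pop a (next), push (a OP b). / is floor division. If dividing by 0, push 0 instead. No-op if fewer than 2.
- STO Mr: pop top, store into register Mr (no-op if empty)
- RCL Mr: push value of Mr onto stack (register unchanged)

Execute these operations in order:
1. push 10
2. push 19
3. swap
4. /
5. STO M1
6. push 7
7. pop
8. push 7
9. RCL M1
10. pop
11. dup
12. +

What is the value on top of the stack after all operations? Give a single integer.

After op 1 (push 10): stack=[10] mem=[0,0,0,0]
After op 2 (push 19): stack=[10,19] mem=[0,0,0,0]
After op 3 (swap): stack=[19,10] mem=[0,0,0,0]
After op 4 (/): stack=[1] mem=[0,0,0,0]
After op 5 (STO M1): stack=[empty] mem=[0,1,0,0]
After op 6 (push 7): stack=[7] mem=[0,1,0,0]
After op 7 (pop): stack=[empty] mem=[0,1,0,0]
After op 8 (push 7): stack=[7] mem=[0,1,0,0]
After op 9 (RCL M1): stack=[7,1] mem=[0,1,0,0]
After op 10 (pop): stack=[7] mem=[0,1,0,0]
After op 11 (dup): stack=[7,7] mem=[0,1,0,0]
After op 12 (+): stack=[14] mem=[0,1,0,0]

Answer: 14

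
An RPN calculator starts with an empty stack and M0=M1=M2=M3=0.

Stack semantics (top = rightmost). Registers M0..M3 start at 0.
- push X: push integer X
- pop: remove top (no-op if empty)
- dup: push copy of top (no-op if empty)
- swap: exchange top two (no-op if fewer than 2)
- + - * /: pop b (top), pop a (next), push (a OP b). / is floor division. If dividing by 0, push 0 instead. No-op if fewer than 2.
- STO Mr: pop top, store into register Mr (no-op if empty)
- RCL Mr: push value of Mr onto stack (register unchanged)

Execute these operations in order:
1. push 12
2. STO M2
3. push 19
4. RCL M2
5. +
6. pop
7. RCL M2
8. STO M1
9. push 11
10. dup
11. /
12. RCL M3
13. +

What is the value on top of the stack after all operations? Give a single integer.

Answer: 1

Derivation:
After op 1 (push 12): stack=[12] mem=[0,0,0,0]
After op 2 (STO M2): stack=[empty] mem=[0,0,12,0]
After op 3 (push 19): stack=[19] mem=[0,0,12,0]
After op 4 (RCL M2): stack=[19,12] mem=[0,0,12,0]
After op 5 (+): stack=[31] mem=[0,0,12,0]
After op 6 (pop): stack=[empty] mem=[0,0,12,0]
After op 7 (RCL M2): stack=[12] mem=[0,0,12,0]
After op 8 (STO M1): stack=[empty] mem=[0,12,12,0]
After op 9 (push 11): stack=[11] mem=[0,12,12,0]
After op 10 (dup): stack=[11,11] mem=[0,12,12,0]
After op 11 (/): stack=[1] mem=[0,12,12,0]
After op 12 (RCL M3): stack=[1,0] mem=[0,12,12,0]
After op 13 (+): stack=[1] mem=[0,12,12,0]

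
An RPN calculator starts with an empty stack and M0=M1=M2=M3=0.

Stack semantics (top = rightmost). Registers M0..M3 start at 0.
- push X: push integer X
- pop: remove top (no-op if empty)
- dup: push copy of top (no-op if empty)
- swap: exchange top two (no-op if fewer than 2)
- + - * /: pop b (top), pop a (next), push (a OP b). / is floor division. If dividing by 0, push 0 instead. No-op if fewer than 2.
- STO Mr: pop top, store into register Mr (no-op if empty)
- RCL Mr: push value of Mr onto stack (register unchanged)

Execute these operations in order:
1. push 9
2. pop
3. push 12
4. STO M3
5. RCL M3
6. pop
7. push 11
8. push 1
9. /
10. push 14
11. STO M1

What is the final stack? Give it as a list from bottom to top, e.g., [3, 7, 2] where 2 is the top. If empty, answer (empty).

Answer: [11]

Derivation:
After op 1 (push 9): stack=[9] mem=[0,0,0,0]
After op 2 (pop): stack=[empty] mem=[0,0,0,0]
After op 3 (push 12): stack=[12] mem=[0,0,0,0]
After op 4 (STO M3): stack=[empty] mem=[0,0,0,12]
After op 5 (RCL M3): stack=[12] mem=[0,0,0,12]
After op 6 (pop): stack=[empty] mem=[0,0,0,12]
After op 7 (push 11): stack=[11] mem=[0,0,0,12]
After op 8 (push 1): stack=[11,1] mem=[0,0,0,12]
After op 9 (/): stack=[11] mem=[0,0,0,12]
After op 10 (push 14): stack=[11,14] mem=[0,0,0,12]
After op 11 (STO M1): stack=[11] mem=[0,14,0,12]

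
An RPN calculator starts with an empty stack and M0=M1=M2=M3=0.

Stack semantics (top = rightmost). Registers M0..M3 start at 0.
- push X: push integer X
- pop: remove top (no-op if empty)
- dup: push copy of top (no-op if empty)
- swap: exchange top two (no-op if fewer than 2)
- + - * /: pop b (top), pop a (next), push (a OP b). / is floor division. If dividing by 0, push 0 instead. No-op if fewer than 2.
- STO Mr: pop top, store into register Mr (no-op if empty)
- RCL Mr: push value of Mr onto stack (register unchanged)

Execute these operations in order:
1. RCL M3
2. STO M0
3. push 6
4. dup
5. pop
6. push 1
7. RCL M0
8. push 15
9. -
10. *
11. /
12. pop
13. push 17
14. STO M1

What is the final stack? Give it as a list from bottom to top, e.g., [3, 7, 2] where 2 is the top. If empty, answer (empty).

Answer: (empty)

Derivation:
After op 1 (RCL M3): stack=[0] mem=[0,0,0,0]
After op 2 (STO M0): stack=[empty] mem=[0,0,0,0]
After op 3 (push 6): stack=[6] mem=[0,0,0,0]
After op 4 (dup): stack=[6,6] mem=[0,0,0,0]
After op 5 (pop): stack=[6] mem=[0,0,0,0]
After op 6 (push 1): stack=[6,1] mem=[0,0,0,0]
After op 7 (RCL M0): stack=[6,1,0] mem=[0,0,0,0]
After op 8 (push 15): stack=[6,1,0,15] mem=[0,0,0,0]
After op 9 (-): stack=[6,1,-15] mem=[0,0,0,0]
After op 10 (*): stack=[6,-15] mem=[0,0,0,0]
After op 11 (/): stack=[-1] mem=[0,0,0,0]
After op 12 (pop): stack=[empty] mem=[0,0,0,0]
After op 13 (push 17): stack=[17] mem=[0,0,0,0]
After op 14 (STO M1): stack=[empty] mem=[0,17,0,0]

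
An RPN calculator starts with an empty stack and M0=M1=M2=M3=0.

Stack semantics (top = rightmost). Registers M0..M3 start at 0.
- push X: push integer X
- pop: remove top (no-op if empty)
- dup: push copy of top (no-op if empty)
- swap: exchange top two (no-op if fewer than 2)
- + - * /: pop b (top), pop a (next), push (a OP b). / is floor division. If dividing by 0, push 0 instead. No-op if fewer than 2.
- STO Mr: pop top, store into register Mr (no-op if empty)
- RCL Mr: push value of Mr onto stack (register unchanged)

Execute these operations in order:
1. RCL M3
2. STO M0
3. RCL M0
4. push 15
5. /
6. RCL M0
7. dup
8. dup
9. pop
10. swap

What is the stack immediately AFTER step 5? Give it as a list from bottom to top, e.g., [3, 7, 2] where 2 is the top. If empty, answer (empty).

After op 1 (RCL M3): stack=[0] mem=[0,0,0,0]
After op 2 (STO M0): stack=[empty] mem=[0,0,0,0]
After op 3 (RCL M0): stack=[0] mem=[0,0,0,0]
After op 4 (push 15): stack=[0,15] mem=[0,0,0,0]
After op 5 (/): stack=[0] mem=[0,0,0,0]

[0]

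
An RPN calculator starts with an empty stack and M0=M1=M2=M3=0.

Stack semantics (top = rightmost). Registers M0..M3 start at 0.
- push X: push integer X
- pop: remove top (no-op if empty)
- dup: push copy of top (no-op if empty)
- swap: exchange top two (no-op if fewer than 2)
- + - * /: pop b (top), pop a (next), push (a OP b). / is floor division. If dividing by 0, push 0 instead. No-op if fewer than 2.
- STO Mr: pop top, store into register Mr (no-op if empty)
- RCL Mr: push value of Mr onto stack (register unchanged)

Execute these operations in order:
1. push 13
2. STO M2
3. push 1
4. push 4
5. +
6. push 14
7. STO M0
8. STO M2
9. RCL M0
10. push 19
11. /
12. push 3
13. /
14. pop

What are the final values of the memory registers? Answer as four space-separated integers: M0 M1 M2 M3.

Answer: 14 0 5 0

Derivation:
After op 1 (push 13): stack=[13] mem=[0,0,0,0]
After op 2 (STO M2): stack=[empty] mem=[0,0,13,0]
After op 3 (push 1): stack=[1] mem=[0,0,13,0]
After op 4 (push 4): stack=[1,4] mem=[0,0,13,0]
After op 5 (+): stack=[5] mem=[0,0,13,0]
After op 6 (push 14): stack=[5,14] mem=[0,0,13,0]
After op 7 (STO M0): stack=[5] mem=[14,0,13,0]
After op 8 (STO M2): stack=[empty] mem=[14,0,5,0]
After op 9 (RCL M0): stack=[14] mem=[14,0,5,0]
After op 10 (push 19): stack=[14,19] mem=[14,0,5,0]
After op 11 (/): stack=[0] mem=[14,0,5,0]
After op 12 (push 3): stack=[0,3] mem=[14,0,5,0]
After op 13 (/): stack=[0] mem=[14,0,5,0]
After op 14 (pop): stack=[empty] mem=[14,0,5,0]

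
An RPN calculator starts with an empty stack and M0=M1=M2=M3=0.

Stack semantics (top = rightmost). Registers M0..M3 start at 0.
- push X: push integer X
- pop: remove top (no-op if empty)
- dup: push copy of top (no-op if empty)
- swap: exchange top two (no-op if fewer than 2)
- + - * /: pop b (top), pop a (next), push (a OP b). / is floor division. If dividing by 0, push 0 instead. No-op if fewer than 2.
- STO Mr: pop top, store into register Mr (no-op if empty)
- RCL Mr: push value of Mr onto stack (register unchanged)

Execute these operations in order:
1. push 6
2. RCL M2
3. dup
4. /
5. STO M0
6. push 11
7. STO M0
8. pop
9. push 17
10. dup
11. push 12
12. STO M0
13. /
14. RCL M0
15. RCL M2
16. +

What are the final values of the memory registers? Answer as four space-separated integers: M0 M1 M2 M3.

Answer: 12 0 0 0

Derivation:
After op 1 (push 6): stack=[6] mem=[0,0,0,0]
After op 2 (RCL M2): stack=[6,0] mem=[0,0,0,0]
After op 3 (dup): stack=[6,0,0] mem=[0,0,0,0]
After op 4 (/): stack=[6,0] mem=[0,0,0,0]
After op 5 (STO M0): stack=[6] mem=[0,0,0,0]
After op 6 (push 11): stack=[6,11] mem=[0,0,0,0]
After op 7 (STO M0): stack=[6] mem=[11,0,0,0]
After op 8 (pop): stack=[empty] mem=[11,0,0,0]
After op 9 (push 17): stack=[17] mem=[11,0,0,0]
After op 10 (dup): stack=[17,17] mem=[11,0,0,0]
After op 11 (push 12): stack=[17,17,12] mem=[11,0,0,0]
After op 12 (STO M0): stack=[17,17] mem=[12,0,0,0]
After op 13 (/): stack=[1] mem=[12,0,0,0]
After op 14 (RCL M0): stack=[1,12] mem=[12,0,0,0]
After op 15 (RCL M2): stack=[1,12,0] mem=[12,0,0,0]
After op 16 (+): stack=[1,12] mem=[12,0,0,0]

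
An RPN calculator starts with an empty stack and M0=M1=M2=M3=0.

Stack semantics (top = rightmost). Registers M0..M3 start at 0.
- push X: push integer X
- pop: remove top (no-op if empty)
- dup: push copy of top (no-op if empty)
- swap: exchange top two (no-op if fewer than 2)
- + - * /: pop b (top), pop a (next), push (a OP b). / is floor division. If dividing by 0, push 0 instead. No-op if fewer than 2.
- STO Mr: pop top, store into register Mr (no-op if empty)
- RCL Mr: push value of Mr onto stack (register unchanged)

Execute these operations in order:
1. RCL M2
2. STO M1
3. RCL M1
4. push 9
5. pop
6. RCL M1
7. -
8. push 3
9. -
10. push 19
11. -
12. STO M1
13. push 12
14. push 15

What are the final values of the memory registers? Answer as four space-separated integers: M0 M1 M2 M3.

Answer: 0 -22 0 0

Derivation:
After op 1 (RCL M2): stack=[0] mem=[0,0,0,0]
After op 2 (STO M1): stack=[empty] mem=[0,0,0,0]
After op 3 (RCL M1): stack=[0] mem=[0,0,0,0]
After op 4 (push 9): stack=[0,9] mem=[0,0,0,0]
After op 5 (pop): stack=[0] mem=[0,0,0,0]
After op 6 (RCL M1): stack=[0,0] mem=[0,0,0,0]
After op 7 (-): stack=[0] mem=[0,0,0,0]
After op 8 (push 3): stack=[0,3] mem=[0,0,0,0]
After op 9 (-): stack=[-3] mem=[0,0,0,0]
After op 10 (push 19): stack=[-3,19] mem=[0,0,0,0]
After op 11 (-): stack=[-22] mem=[0,0,0,0]
After op 12 (STO M1): stack=[empty] mem=[0,-22,0,0]
After op 13 (push 12): stack=[12] mem=[0,-22,0,0]
After op 14 (push 15): stack=[12,15] mem=[0,-22,0,0]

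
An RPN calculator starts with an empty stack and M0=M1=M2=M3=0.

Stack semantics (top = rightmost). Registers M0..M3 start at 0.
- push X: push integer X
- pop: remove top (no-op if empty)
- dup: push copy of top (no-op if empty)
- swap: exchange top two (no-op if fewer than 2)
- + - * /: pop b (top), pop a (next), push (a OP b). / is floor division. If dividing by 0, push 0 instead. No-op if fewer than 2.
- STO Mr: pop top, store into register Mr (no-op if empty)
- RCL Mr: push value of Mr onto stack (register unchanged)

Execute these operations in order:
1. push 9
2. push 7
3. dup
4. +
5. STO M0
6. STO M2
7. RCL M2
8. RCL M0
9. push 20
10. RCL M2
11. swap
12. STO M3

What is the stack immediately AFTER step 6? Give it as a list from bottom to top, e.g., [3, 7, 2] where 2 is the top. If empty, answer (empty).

After op 1 (push 9): stack=[9] mem=[0,0,0,0]
After op 2 (push 7): stack=[9,7] mem=[0,0,0,0]
After op 3 (dup): stack=[9,7,7] mem=[0,0,0,0]
After op 4 (+): stack=[9,14] mem=[0,0,0,0]
After op 5 (STO M0): stack=[9] mem=[14,0,0,0]
After op 6 (STO M2): stack=[empty] mem=[14,0,9,0]

(empty)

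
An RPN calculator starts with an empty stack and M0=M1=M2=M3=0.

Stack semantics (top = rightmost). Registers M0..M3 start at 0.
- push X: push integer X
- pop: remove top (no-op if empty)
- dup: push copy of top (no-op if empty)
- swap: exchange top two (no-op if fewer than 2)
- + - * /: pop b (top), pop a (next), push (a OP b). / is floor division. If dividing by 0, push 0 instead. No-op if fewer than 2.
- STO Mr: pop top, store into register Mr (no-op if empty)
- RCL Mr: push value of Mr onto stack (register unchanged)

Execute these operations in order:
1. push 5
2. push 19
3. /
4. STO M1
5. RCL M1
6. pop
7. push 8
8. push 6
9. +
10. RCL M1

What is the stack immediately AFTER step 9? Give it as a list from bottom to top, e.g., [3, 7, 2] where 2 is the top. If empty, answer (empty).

After op 1 (push 5): stack=[5] mem=[0,0,0,0]
After op 2 (push 19): stack=[5,19] mem=[0,0,0,0]
After op 3 (/): stack=[0] mem=[0,0,0,0]
After op 4 (STO M1): stack=[empty] mem=[0,0,0,0]
After op 5 (RCL M1): stack=[0] mem=[0,0,0,0]
After op 6 (pop): stack=[empty] mem=[0,0,0,0]
After op 7 (push 8): stack=[8] mem=[0,0,0,0]
After op 8 (push 6): stack=[8,6] mem=[0,0,0,0]
After op 9 (+): stack=[14] mem=[0,0,0,0]

[14]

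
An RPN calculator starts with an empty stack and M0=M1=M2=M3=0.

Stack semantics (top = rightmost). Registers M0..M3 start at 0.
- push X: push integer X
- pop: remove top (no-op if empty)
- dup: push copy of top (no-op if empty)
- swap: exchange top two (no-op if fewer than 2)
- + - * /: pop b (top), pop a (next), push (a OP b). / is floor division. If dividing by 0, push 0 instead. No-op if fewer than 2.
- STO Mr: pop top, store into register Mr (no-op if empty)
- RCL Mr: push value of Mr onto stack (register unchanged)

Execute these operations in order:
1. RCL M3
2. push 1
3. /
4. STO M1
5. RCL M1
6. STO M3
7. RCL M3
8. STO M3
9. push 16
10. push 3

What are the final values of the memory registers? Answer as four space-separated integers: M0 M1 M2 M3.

Answer: 0 0 0 0

Derivation:
After op 1 (RCL M3): stack=[0] mem=[0,0,0,0]
After op 2 (push 1): stack=[0,1] mem=[0,0,0,0]
After op 3 (/): stack=[0] mem=[0,0,0,0]
After op 4 (STO M1): stack=[empty] mem=[0,0,0,0]
After op 5 (RCL M1): stack=[0] mem=[0,0,0,0]
After op 6 (STO M3): stack=[empty] mem=[0,0,0,0]
After op 7 (RCL M3): stack=[0] mem=[0,0,0,0]
After op 8 (STO M3): stack=[empty] mem=[0,0,0,0]
After op 9 (push 16): stack=[16] mem=[0,0,0,0]
After op 10 (push 3): stack=[16,3] mem=[0,0,0,0]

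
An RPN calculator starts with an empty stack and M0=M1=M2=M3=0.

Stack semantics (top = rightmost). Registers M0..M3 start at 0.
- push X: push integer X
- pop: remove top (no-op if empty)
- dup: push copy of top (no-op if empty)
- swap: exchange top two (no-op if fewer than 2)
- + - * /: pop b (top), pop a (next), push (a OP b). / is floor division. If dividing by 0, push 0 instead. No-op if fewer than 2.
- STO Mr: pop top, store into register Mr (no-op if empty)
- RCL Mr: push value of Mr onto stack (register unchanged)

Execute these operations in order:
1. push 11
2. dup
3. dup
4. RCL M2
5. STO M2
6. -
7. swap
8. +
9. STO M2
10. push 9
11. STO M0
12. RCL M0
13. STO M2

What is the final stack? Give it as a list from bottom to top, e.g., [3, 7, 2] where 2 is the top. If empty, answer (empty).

Answer: (empty)

Derivation:
After op 1 (push 11): stack=[11] mem=[0,0,0,0]
After op 2 (dup): stack=[11,11] mem=[0,0,0,0]
After op 3 (dup): stack=[11,11,11] mem=[0,0,0,0]
After op 4 (RCL M2): stack=[11,11,11,0] mem=[0,0,0,0]
After op 5 (STO M2): stack=[11,11,11] mem=[0,0,0,0]
After op 6 (-): stack=[11,0] mem=[0,0,0,0]
After op 7 (swap): stack=[0,11] mem=[0,0,0,0]
After op 8 (+): stack=[11] mem=[0,0,0,0]
After op 9 (STO M2): stack=[empty] mem=[0,0,11,0]
After op 10 (push 9): stack=[9] mem=[0,0,11,0]
After op 11 (STO M0): stack=[empty] mem=[9,0,11,0]
After op 12 (RCL M0): stack=[9] mem=[9,0,11,0]
After op 13 (STO M2): stack=[empty] mem=[9,0,9,0]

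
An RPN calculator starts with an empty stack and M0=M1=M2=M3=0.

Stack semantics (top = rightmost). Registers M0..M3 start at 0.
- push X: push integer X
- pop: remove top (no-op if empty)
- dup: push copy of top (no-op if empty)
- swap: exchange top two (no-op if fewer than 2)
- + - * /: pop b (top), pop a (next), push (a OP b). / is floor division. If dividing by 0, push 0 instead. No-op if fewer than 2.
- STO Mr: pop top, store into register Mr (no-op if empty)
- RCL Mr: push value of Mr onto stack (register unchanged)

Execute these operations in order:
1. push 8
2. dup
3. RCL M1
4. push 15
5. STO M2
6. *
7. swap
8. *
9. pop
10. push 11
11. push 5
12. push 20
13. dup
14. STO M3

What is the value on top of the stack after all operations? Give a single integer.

Answer: 20

Derivation:
After op 1 (push 8): stack=[8] mem=[0,0,0,0]
After op 2 (dup): stack=[8,8] mem=[0,0,0,0]
After op 3 (RCL M1): stack=[8,8,0] mem=[0,0,0,0]
After op 4 (push 15): stack=[8,8,0,15] mem=[0,0,0,0]
After op 5 (STO M2): stack=[8,8,0] mem=[0,0,15,0]
After op 6 (*): stack=[8,0] mem=[0,0,15,0]
After op 7 (swap): stack=[0,8] mem=[0,0,15,0]
After op 8 (*): stack=[0] mem=[0,0,15,0]
After op 9 (pop): stack=[empty] mem=[0,0,15,0]
After op 10 (push 11): stack=[11] mem=[0,0,15,0]
After op 11 (push 5): stack=[11,5] mem=[0,0,15,0]
After op 12 (push 20): stack=[11,5,20] mem=[0,0,15,0]
After op 13 (dup): stack=[11,5,20,20] mem=[0,0,15,0]
After op 14 (STO M3): stack=[11,5,20] mem=[0,0,15,20]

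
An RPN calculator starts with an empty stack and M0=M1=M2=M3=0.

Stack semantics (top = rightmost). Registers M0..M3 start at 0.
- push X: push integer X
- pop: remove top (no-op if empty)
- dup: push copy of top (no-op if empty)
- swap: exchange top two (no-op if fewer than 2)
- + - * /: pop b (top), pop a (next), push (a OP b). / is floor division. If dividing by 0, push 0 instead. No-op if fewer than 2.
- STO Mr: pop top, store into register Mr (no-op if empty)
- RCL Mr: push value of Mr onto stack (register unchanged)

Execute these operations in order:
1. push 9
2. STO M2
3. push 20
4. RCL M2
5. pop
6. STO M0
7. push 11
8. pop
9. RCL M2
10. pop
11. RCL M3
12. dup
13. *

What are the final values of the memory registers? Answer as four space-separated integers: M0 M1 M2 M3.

After op 1 (push 9): stack=[9] mem=[0,0,0,0]
After op 2 (STO M2): stack=[empty] mem=[0,0,9,0]
After op 3 (push 20): stack=[20] mem=[0,0,9,0]
After op 4 (RCL M2): stack=[20,9] mem=[0,0,9,0]
After op 5 (pop): stack=[20] mem=[0,0,9,0]
After op 6 (STO M0): stack=[empty] mem=[20,0,9,0]
After op 7 (push 11): stack=[11] mem=[20,0,9,0]
After op 8 (pop): stack=[empty] mem=[20,0,9,0]
After op 9 (RCL M2): stack=[9] mem=[20,0,9,0]
After op 10 (pop): stack=[empty] mem=[20,0,9,0]
After op 11 (RCL M3): stack=[0] mem=[20,0,9,0]
After op 12 (dup): stack=[0,0] mem=[20,0,9,0]
After op 13 (*): stack=[0] mem=[20,0,9,0]

Answer: 20 0 9 0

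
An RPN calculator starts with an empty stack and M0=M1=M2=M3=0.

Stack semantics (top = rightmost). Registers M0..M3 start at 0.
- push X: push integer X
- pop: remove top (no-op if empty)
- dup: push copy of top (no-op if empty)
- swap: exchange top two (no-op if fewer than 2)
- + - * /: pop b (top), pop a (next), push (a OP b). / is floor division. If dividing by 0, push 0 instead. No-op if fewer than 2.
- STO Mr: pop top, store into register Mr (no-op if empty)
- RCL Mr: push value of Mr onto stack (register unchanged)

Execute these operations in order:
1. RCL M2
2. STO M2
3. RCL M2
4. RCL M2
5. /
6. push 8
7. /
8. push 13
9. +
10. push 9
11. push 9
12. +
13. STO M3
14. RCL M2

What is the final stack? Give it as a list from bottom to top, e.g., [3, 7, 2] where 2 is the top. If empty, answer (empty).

Answer: [13, 0]

Derivation:
After op 1 (RCL M2): stack=[0] mem=[0,0,0,0]
After op 2 (STO M2): stack=[empty] mem=[0,0,0,0]
After op 3 (RCL M2): stack=[0] mem=[0,0,0,0]
After op 4 (RCL M2): stack=[0,0] mem=[0,0,0,0]
After op 5 (/): stack=[0] mem=[0,0,0,0]
After op 6 (push 8): stack=[0,8] mem=[0,0,0,0]
After op 7 (/): stack=[0] mem=[0,0,0,0]
After op 8 (push 13): stack=[0,13] mem=[0,0,0,0]
After op 9 (+): stack=[13] mem=[0,0,0,0]
After op 10 (push 9): stack=[13,9] mem=[0,0,0,0]
After op 11 (push 9): stack=[13,9,9] mem=[0,0,0,0]
After op 12 (+): stack=[13,18] mem=[0,0,0,0]
After op 13 (STO M3): stack=[13] mem=[0,0,0,18]
After op 14 (RCL M2): stack=[13,0] mem=[0,0,0,18]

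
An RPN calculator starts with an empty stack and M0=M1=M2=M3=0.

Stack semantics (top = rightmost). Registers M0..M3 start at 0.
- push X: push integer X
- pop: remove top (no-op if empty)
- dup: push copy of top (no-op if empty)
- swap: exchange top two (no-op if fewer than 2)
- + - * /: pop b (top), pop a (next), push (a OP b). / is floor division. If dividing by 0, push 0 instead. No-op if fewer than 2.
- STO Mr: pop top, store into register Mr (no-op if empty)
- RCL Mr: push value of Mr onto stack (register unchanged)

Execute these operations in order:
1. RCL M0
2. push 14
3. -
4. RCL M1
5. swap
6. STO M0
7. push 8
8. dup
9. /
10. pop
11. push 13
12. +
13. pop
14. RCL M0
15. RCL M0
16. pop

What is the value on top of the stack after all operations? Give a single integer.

Answer: -14

Derivation:
After op 1 (RCL M0): stack=[0] mem=[0,0,0,0]
After op 2 (push 14): stack=[0,14] mem=[0,0,0,0]
After op 3 (-): stack=[-14] mem=[0,0,0,0]
After op 4 (RCL M1): stack=[-14,0] mem=[0,0,0,0]
After op 5 (swap): stack=[0,-14] mem=[0,0,0,0]
After op 6 (STO M0): stack=[0] mem=[-14,0,0,0]
After op 7 (push 8): stack=[0,8] mem=[-14,0,0,0]
After op 8 (dup): stack=[0,8,8] mem=[-14,0,0,0]
After op 9 (/): stack=[0,1] mem=[-14,0,0,0]
After op 10 (pop): stack=[0] mem=[-14,0,0,0]
After op 11 (push 13): stack=[0,13] mem=[-14,0,0,0]
After op 12 (+): stack=[13] mem=[-14,0,0,0]
After op 13 (pop): stack=[empty] mem=[-14,0,0,0]
After op 14 (RCL M0): stack=[-14] mem=[-14,0,0,0]
After op 15 (RCL M0): stack=[-14,-14] mem=[-14,0,0,0]
After op 16 (pop): stack=[-14] mem=[-14,0,0,0]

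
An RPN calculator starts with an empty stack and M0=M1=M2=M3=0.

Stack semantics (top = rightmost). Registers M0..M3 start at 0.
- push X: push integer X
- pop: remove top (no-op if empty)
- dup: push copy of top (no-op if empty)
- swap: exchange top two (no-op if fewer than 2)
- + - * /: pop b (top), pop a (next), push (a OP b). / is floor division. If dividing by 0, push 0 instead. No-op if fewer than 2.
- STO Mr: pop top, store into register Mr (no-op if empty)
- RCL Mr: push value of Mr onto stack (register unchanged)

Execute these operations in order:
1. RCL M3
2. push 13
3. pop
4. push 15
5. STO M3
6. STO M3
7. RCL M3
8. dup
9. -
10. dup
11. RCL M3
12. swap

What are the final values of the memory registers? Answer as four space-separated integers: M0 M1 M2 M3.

Answer: 0 0 0 0

Derivation:
After op 1 (RCL M3): stack=[0] mem=[0,0,0,0]
After op 2 (push 13): stack=[0,13] mem=[0,0,0,0]
After op 3 (pop): stack=[0] mem=[0,0,0,0]
After op 4 (push 15): stack=[0,15] mem=[0,0,0,0]
After op 5 (STO M3): stack=[0] mem=[0,0,0,15]
After op 6 (STO M3): stack=[empty] mem=[0,0,0,0]
After op 7 (RCL M3): stack=[0] mem=[0,0,0,0]
After op 8 (dup): stack=[0,0] mem=[0,0,0,0]
After op 9 (-): stack=[0] mem=[0,0,0,0]
After op 10 (dup): stack=[0,0] mem=[0,0,0,0]
After op 11 (RCL M3): stack=[0,0,0] mem=[0,0,0,0]
After op 12 (swap): stack=[0,0,0] mem=[0,0,0,0]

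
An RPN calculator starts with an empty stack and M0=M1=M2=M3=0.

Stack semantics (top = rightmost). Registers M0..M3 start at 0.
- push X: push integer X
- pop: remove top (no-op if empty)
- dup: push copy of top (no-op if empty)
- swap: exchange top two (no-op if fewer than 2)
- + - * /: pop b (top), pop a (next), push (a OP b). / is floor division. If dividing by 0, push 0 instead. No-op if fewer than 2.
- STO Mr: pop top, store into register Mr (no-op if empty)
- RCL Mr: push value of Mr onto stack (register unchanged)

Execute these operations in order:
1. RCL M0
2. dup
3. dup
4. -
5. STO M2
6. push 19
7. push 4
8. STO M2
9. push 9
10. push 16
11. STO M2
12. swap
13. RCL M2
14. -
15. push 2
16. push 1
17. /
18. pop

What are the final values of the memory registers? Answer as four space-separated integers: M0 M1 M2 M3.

After op 1 (RCL M0): stack=[0] mem=[0,0,0,0]
After op 2 (dup): stack=[0,0] mem=[0,0,0,0]
After op 3 (dup): stack=[0,0,0] mem=[0,0,0,0]
After op 4 (-): stack=[0,0] mem=[0,0,0,0]
After op 5 (STO M2): stack=[0] mem=[0,0,0,0]
After op 6 (push 19): stack=[0,19] mem=[0,0,0,0]
After op 7 (push 4): stack=[0,19,4] mem=[0,0,0,0]
After op 8 (STO M2): stack=[0,19] mem=[0,0,4,0]
After op 9 (push 9): stack=[0,19,9] mem=[0,0,4,0]
After op 10 (push 16): stack=[0,19,9,16] mem=[0,0,4,0]
After op 11 (STO M2): stack=[0,19,9] mem=[0,0,16,0]
After op 12 (swap): stack=[0,9,19] mem=[0,0,16,0]
After op 13 (RCL M2): stack=[0,9,19,16] mem=[0,0,16,0]
After op 14 (-): stack=[0,9,3] mem=[0,0,16,0]
After op 15 (push 2): stack=[0,9,3,2] mem=[0,0,16,0]
After op 16 (push 1): stack=[0,9,3,2,1] mem=[0,0,16,0]
After op 17 (/): stack=[0,9,3,2] mem=[0,0,16,0]
After op 18 (pop): stack=[0,9,3] mem=[0,0,16,0]

Answer: 0 0 16 0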